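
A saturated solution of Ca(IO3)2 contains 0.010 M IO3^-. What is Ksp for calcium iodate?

Ksp = 5.0e-7

Ca(IO3)2(s) ⇌ Ca^2+ + 2 IO3^-
Stoichiometry gives [Ca^2+] = (1/2)[IO3^-] = 5.00 × 10^-3 M.
Ksp = [Ca^2+][IO3^-]^2
Ksp = 5.00 x 10^-3 × (1.0 x 10^-2)^2 = 5.0 × 10^-7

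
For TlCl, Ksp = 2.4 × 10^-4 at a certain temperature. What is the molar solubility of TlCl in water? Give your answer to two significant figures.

TlCl(s) ⇌ Tl^+(aq) + Cl^-(aq)
Ksp = [Tl^+][Cl^-]
With molar solubility s: [Tl^+] = s, [Cl^-] = s.
Ksp = s^2
s = √(2.4 × 10^-4) = 1.5 × 10^-2 M

s = 1.5e-2 M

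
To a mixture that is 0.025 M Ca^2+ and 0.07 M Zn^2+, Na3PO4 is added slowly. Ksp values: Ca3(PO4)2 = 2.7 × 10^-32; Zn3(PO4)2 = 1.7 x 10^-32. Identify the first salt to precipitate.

Zn3(PO4)2

Each salt begins to precipitate when Q = Ksp, i.e. when [PO4^3-] reaches its threshold.
For Ca3(PO4)2: 2.7 × 10^-32 = (0.025)^3 × [PO4^3-]^2  ⇒  [PO4^3-] = 4.2 x 10^-14 M.
For Zn3(PO4)2: 1.7 x 10^-32 = (0.07)^3 × [PO4^3-]^2  ⇒  [PO4^3-] = 7.0 x 10^-15 M.
The salt with the lower threshold [PO4^3-] precipitates first: Zn3(PO4)2.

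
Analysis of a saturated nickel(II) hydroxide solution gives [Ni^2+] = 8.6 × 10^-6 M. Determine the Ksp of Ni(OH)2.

Ksp ≈ 2.5 x 10^-15

Ni(OH)2(s) <=> Ni^2+(aq) + 2 OH^-(aq)
Stoichiometry gives [OH^-] = (2/1)[Ni^2+] = 1.72 × 10^-5 M.
Ksp = [Ni^2+][OH^-]^2
Ksp = 8.6 × 10^-6 × (1.72 x 10^-5)^2 = 2.5 × 10^-15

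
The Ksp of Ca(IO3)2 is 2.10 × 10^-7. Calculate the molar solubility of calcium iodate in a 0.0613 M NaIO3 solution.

5.59e-5 M

Ca(IO3)2(s) <=> Ca^2+ + 2 IO3^-
Ksp = [Ca^2+][IO3^-]^2
Let s be the molar solubility in this solution. [Ca^2+] = s, [IO3^-] = 0.0613 + 2s ≈ 0.0613 (common-ion effect: IO3^- is already 0.0613 M).
Ksp ≈ s × (0.0613)^2
s = 5.59 x 10^-5 M
Check: 2s = 1.1 × 10^-4 ≪ 0.0613, so the approximation is valid.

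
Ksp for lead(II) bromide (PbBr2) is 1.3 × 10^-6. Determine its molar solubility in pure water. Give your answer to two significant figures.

PbBr2(s) ⇌ Pb^2+(aq) + 2 Br^-(aq)
Ksp = [Pb^2+][Br^-]^2
Let s = molar solubility. Then [Pb^2+] = s and [Br^-] = 2s.
Substituting: Ksp = s(2s)^2 = 4s^3
Solving, s = (1.3 × 10^-6/4)^(1/3) = 6.9 x 10^-3 M

s = 6.9 x 10^-3 M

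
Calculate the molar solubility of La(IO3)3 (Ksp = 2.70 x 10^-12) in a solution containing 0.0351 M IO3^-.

La(IO3)3(s) <=> La^3+ + 3 IO3^-
Ksp = [La^3+][IO3^-]^3
Let s be the molar solubility in this solution. [La^3+] = s, [IO3^-] = 0.0351 + 3s ≈ 0.0351 (since the IO3^- already present dominates).
Ksp ≈ s × (0.0351)^3
s = 6.24 × 10^-8 M
Check: 3s = 1.9 × 10^-7 ≪ 0.0351, so the approximation is valid.

6.24 × 10^-8 M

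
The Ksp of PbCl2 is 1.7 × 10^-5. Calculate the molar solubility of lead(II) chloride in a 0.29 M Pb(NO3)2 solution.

PbCl2(s) ⇌ Pb^2+(aq) + 2 Cl^-(aq)
Ksp = [Pb^2+][Cl^-]^2
If s mol/L dissolves here, [Pb^2+] = 0.29 + s ≈ 0.29, [Cl^-] = 2s (Ksp is small, so little additional dissolves).
Ksp ≈ 0.29 × (2s)^2
s = 3.8 × 10^-3 M
Check: s = 3.8 × 10^-3 ≪ 0.29, so the approximation is valid.

s = 3.8 × 10^-3 M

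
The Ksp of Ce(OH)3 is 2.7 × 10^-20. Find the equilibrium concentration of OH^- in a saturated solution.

Ce(OH)3(s) <=> Ce^3+ + 3 OH^-
Ksp = [Ce^3+][OH^-]^3
With molar solubility s: [Ce^3+] = s, [OH^-] = 3s.
So Ksp = s × (3s)^3 = 27s^4
Solving, s = (2.7 × 10^-20/27)^(1/4) = 5.62 x 10^-6 M
[OH^-] = 3s = 1.7 x 10^-5 M

1.7e-5 M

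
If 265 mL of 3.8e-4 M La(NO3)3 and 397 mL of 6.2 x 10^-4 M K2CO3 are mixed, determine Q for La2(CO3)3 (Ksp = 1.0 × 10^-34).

Total volume = 265 + 397 = 662 mL.
[La^3+] = 3.8 × 10^-4 × (265/662) = 1.52 x 10^-4 M
[CO3^2-] = 6.2 × 10^-4 × (397/662) = 3.72 × 10^-4 M
La2(CO3)3(s) ⇌ 2 La^3+ + 3 CO3^2-, so Q = [La^3+]^2[CO3^2-]^3
Q = (1.52 × 10^-4)^2(3.72 × 10^-4)^3 = 1.2 × 10^-18
Q > Ksp, so La2(CO3)3 will precipitate.

Q = 1.2e-18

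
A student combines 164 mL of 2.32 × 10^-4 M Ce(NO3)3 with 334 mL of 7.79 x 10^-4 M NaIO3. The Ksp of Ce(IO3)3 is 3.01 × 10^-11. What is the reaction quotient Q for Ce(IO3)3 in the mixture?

Q = 1.09e-14

Total volume = 164 + 334 = 498 mL.
[Ce^3+] = 2.32 x 10^-4 × (164/498) = 7.640 × 10^-5 M
[IO3^-] = 7.79 × 10^-4 × (334/498) = 5.225 x 10^-4 M
Ce(IO3)3(s) ⇌ Ce^3+(aq) + 3 IO3^-(aq), so Q = [Ce^3+][IO3^-]^3
Q = (7.640 × 10^-5)(5.225 × 10^-4)^3 = 1.09 × 10^-14
Q < Ksp, so no precipitate of Ce(IO3)3 forms.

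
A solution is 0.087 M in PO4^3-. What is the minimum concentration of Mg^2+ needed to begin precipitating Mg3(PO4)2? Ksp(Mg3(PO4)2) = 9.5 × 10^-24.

[Mg^2+] = 1.1 × 10^-7 M

Mg3(PO4)2(s) ⇌ 3 Mg^2+(aq) + 2 PO4^3-(aq)
Ksp = [Mg^2+]^3[PO4^3-]^2
Precipitation begins when Q = Ksp. With [PO4^3-] = 0.087 M:
9.5 × 10^-24 = (0.087)^2 × [Mg^2+]^3
[Mg^2+] = (9.5 × 10^-24 / 7.57 x 10^-3)^(1/3) = 1.1 × 10^-7 M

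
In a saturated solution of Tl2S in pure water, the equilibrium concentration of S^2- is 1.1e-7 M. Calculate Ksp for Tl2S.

Tl2S(s) <=> 2 Tl^+ + S^2-
Stoichiometry gives [Tl^+] = (2/1)[S^2-] = 2.20 x 10^-7 M.
Ksp = [Tl^+]^2[S^2-]
Ksp = (2.20 × 10^-7)^2 × 1.1 × 10^-7 = 5.3 × 10^-21

Ksp ≈ 5.3 × 10^-21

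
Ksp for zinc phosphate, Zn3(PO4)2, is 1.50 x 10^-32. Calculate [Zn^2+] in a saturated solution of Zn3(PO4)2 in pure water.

Zn3(PO4)2(s) ⇌ 3 Zn^2+ + 2 PO4^3-
Ksp = [Zn^2+]^3[PO4^3-]^2
For each mole of Zn3(PO4)2 that dissolves: [Zn^2+] = 3s, [PO4^3-] = 2s.
So Ksp = (3s)^3 × (2s)^2 = 108s^5
s^5 = 1.50 x 10^-32 / 108, so s = 1.693 x 10^-7 M
[Zn^2+] = 3s = 5.08 × 10^-7 M

[Zn^2+] = 5.08 × 10^-7 M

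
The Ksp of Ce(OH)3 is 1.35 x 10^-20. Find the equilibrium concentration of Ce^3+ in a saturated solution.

[Ce^3+] ≈ 4.73 × 10^-6 M

Ce(OH)3(s) ⇌ Ce^3+ + 3 OH^-
Ksp = [Ce^3+][OH^-]^3
If s mol/L of Ce(OH)3 dissolves, [Ce^3+] = s and [OH^-] = 3s.
Substituting: Ksp = s(3s)^3 = 27s^4
Solving, s = (1.35 x 10^-20/27)^(1/4) = 4.729 × 10^-6 M
[Ce^3+] = s = 4.73 x 10^-6 M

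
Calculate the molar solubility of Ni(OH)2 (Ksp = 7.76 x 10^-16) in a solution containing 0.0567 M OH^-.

Ni(OH)2(s) ⇌ Ni^2+(aq) + 2 OH^-(aq)
Ksp = [Ni^2+][OH^-]^2
Let s = moles of Ni(OH)2 that dissolve per litre. [Ni^2+] = s, [OH^-] = 0.0567 + 2s ≈ 0.0567 (since the OH^- already present dominates).
Ksp ≈ s × (0.0567)^2
s = 2.41 x 10^-13 M
Check: 2s = 4.8 x 10^-13 ≪ 0.0567, so the approximation is valid.

s ≈ 2.41 x 10^-13 M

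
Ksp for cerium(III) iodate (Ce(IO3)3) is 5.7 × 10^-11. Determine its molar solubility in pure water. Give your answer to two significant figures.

Ce(IO3)3(s) ⇌ Ce^3+ + 3 IO3^-
Ksp = [Ce^3+][IO3^-]^3
With molar solubility s: [Ce^3+] = s, [IO3^-] = 3s.
Substituting: Ksp = s(3s)^3 = 27s^4
s = (5.7 × 10^-11 / 27)^(1/4) = 1.2 × 10^-3 M

s = 1.2 × 10^-3 M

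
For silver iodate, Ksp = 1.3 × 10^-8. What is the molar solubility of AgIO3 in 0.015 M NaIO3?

AgIO3(s) <=> Ag^+(aq) + IO3^-(aq)
Ksp = [Ag^+][IO3^-]
If s mol/L dissolves here, [Ag^+] = s, [IO3^-] = 0.015 + s ≈ 0.015 (Ksp is small, so little additional dissolves).
Ksp ≈ s × 0.015
s = 8.7 × 10^-7 M
Check: s = 8.7 × 10^-7 ≪ 0.015, so the approximation is valid.

8.7 × 10^-7 M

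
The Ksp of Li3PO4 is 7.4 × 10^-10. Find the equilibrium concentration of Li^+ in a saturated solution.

[Li^+] ≈ 6.9 x 10^-3 M

Li3PO4(s) ⇌ 3 Li^+ + PO4^3-
Ksp = [Li^+]^3[PO4^3-]
For each mole of Li3PO4 that dissolves: [Li^+] = 3s, [PO4^3-] = s.
So Ksp = (3s)^3 × s = 27s^4
Solving, s = (7.4 × 10^-10/27)^(1/4) = 2.29 x 10^-3 M
[Li^+] = 3s = 6.9 x 10^-3 M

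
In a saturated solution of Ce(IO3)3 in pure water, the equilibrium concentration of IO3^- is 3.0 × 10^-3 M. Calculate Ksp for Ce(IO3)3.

Ce(IO3)3(s) <=> Ce^3+ + 3 IO3^-
Stoichiometry gives [Ce^3+] = (1/3)[IO3^-] = 1.00 × 10^-3 M.
Ksp = [Ce^3+][IO3^-]^3
Ksp = 1.00 × 10^-3 × (3.0 x 10^-3)^3 = 2.7 × 10^-11

2.7e-11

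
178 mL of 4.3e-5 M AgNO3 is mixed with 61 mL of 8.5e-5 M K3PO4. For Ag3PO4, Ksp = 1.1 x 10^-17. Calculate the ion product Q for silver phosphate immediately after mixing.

Total volume = 178 + 61 = 239 mL.
[Ag^+] = 4.3 × 10^-5 × (178/239) = 3.20 × 10^-5 M
[PO4^3-] = 8.5 x 10^-5 × (61/239) = 2.17 x 10^-5 M
Ag3PO4(s) <=> 3 Ag^+(aq) + PO4^3-(aq), so Q = [Ag^+]^3[PO4^3-]
Q = (3.20 × 10^-5)^3(2.17 × 10^-5) = 7.1 x 10^-19
Q < Ksp, so no precipitate of Ag3PO4 forms.

7.1e-19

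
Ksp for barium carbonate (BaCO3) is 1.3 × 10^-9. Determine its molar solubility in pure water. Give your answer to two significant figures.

BaCO3(s) ⇌ Ba^2+(aq) + CO3^2-(aq)
Ksp = [Ba^2+][CO3^2-]
Let s = molar solubility. Then [Ba^2+] = s and [CO3^2-] = s.
Ksp = s × s = s^2
s = (1.3 × 10^-9)^(1/2) = 3.6 x 10^-5 M

3.6 × 10^-5 M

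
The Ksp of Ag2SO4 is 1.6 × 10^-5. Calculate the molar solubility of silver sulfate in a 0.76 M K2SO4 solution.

Ag2SO4(s) ⇌ 2 Ag^+(aq) + SO4^2-(aq)
Ksp = [Ag^+]^2[SO4^2-]
If s mol/L dissolves here, [Ag^+] = 2s, [SO4^2-] = 0.76 + s ≈ 0.76 (common-ion effect: SO4^2- is already 0.76 M).
Ksp ≈ (2s)^2 × 0.76
s = 2.3 × 10^-3 M
Check: s = 2.3 × 10^-3 ≪ 0.76, so the approximation is valid.

2.3 × 10^-3 M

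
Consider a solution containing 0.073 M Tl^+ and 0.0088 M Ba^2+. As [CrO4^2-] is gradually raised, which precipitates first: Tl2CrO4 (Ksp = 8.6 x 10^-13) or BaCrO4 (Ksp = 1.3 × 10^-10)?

Tl2CrO4

Precipitation of each salt starts when its ion product equals its Ksp.
For Tl2CrO4: 8.6 x 10^-13 = (0.073)^2 × [CrO4^2-]  ⇒  [CrO4^2-] = 1.6 × 10^-10 M.
For BaCrO4: 1.3 × 10^-10 = 0.0088 × [CrO4^2-]  ⇒  [CrO4^2-] = 1.5 × 10^-8 M.
The salt with the lower threshold [CrO4^2-] precipitates first: Tl2CrO4.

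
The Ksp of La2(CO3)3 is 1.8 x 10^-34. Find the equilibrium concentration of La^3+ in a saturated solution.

[La^3+] ≈ 1.4 x 10^-7 M

La2(CO3)3(s) ⇌ 2 La^3+(aq) + 3 CO3^2-(aq)
Ksp = [La^3+]^2[CO3^2-]^3
For each mole of La2(CO3)3 that dissolves: [La^3+] = 2s, [CO3^2-] = 3s.
Substituting: Ksp = (2s)^2(3s)^3 = 108s^5
s^5 = 1.8 x 10^-34 / 108, so s = 6.99 x 10^-8 M
[La^3+] = 2s = 1.4 × 10^-7 M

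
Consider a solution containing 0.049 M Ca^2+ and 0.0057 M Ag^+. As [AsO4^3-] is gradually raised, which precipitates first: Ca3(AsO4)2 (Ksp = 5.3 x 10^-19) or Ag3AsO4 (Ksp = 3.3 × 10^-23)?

Ag3AsO4

Each salt begins to precipitate when Q = Ksp, i.e. when [AsO4^3-] reaches its threshold.
For Ca3(AsO4)2: 5.3 x 10^-19 = (0.049)^3 × [AsO4^3-]^2  ⇒  [AsO4^3-] = 6.7 × 10^-8 M.
For Ag3AsO4: 3.3 × 10^-23 = (0.0057)^3 × [AsO4^3-]  ⇒  [AsO4^3-] = 1.8 × 10^-16 M.
The salt with the lower threshold [AsO4^3-] precipitates first: Ag3AsO4.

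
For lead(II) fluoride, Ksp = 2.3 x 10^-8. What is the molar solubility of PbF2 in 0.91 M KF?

s ≈ 2.8e-8 M

PbF2(s) ⇌ Pb^2+ + 2 F^-
Ksp = [Pb^2+][F^-]^2
Let s = moles of PbF2 that dissolve per litre. [Pb^2+] = s, [F^-] = 0.91 + 2s ≈ 0.91 (Ksp is small, so little additional dissolves).
Ksp ≈ s × (0.91)^2
s = 2.8 × 10^-8 M
Check: 2s = 5.6 × 10^-8 ≪ 0.91, so the approximation is valid.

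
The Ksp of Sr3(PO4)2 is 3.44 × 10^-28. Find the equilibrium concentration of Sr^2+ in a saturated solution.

[Sr^2+] ≈ 3.78e-6 M

Sr3(PO4)2(s) ⇌ 3 Sr^2+ + 2 PO4^3-
Ksp = [Sr^2+]^3[PO4^3-]^2
With molar solubility s: [Sr^2+] = 3s, [PO4^3-] = 2s.
So Ksp = (3s)^3 × (2s)^2 = 108s^5
s = (3.44 × 10^-28 / 108)^(1/5) = 1.261 x 10^-6 M
[Sr^2+] = 3s = 3.78 × 10^-6 M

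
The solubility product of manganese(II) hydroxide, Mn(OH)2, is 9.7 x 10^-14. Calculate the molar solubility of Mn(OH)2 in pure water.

2.9e-5 M

Mn(OH)2(s) ⇌ Mn^2+ + 2 OH^-
Ksp = [Mn^2+][OH^-]^2
For each mole of Mn(OH)2 that dissolves: [Mn^2+] = s, [OH^-] = 2s.
Ksp = s(2s)^2 = 4s^3
s^3 = 9.7 x 10^-14 / 4, so s = 2.9 × 10^-5 M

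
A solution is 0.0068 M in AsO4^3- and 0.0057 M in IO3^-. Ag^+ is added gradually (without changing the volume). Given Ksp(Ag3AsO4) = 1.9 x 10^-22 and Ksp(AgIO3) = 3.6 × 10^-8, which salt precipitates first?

Each salt begins to precipitate when Q = Ksp, i.e. when [Ag^+] reaches its threshold.
For Ag3AsO4: 1.9 x 10^-22 = 0.0068 × [Ag^+]^3  ⇒  [Ag^+] = 3.0 × 10^-7 M.
For AgIO3: 3.6 × 10^-8 = 0.0057 × [Ag^+]  ⇒  [Ag^+] = 6.3 × 10^-6 M.
The salt with the lower threshold [Ag^+] precipitates first: Ag3AsO4.

Ag3AsO4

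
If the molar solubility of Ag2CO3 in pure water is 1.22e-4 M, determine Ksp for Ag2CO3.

Ksp ≈ 7.26 x 10^-12

Ag2CO3(s) ⇌ 2 Ag^+(aq) + CO3^2-(aq)
With molar solubility s: [Ag^+] = 2s, [CO3^2-] = s.
Ksp = [Ag^+]^2[CO3^2-]
Substituting: Ksp = (2s)^2s = 4s^3
Ksp = 4 × (1.22 × 10^-4)^3 = 7.26 × 10^-12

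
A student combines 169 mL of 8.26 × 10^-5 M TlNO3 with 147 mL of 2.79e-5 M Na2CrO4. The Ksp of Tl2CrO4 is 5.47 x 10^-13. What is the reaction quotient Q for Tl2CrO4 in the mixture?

Total volume = 169 + 147 = 316 mL.
[Tl^+] = 8.26 × 10^-5 × (169/316) = 4.418 x 10^-5 M
[CrO4^2-] = 2.79 × 10^-5 × (147/316) = 1.298 × 10^-5 M
Tl2CrO4(s) ⇌ 2 Tl^+ + CrO4^2-, so Q = [Tl^+]^2[CrO4^2-]
Q = (4.418 × 10^-5)^2(1.298 x 10^-5) = 2.53 x 10^-14
Q < Ksp, so no precipitate of Tl2CrO4 forms.

Q ≈ 2.53 × 10^-14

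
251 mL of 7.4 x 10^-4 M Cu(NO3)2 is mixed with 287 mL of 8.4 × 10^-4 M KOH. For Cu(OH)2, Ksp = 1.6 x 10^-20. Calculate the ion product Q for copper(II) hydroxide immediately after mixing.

Q ≈ 6.9 × 10^-11

Total volume = 251 + 287 = 538 mL.
[Cu^2+] = 7.4 x 10^-4 × (251/538) = 3.45 × 10^-4 M
[OH^-] = 8.4 × 10^-4 × (287/538) = 4.48 × 10^-4 M
Cu(OH)2(s) ⇌ Cu^2+ + 2 OH^-, so Q = [Cu^2+][OH^-]^2
Q = (3.45 × 10^-4)(4.48 × 10^-4)^2 = 6.9 × 10^-11
Q > Ksp, so Cu(OH)2 will precipitate.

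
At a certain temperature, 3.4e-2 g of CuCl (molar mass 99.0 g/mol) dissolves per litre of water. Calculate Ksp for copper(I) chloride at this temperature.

Molar solubility s = (3.4 x 10^-2 g/L) / (99.0 g/mol) = 3.43 × 10^-4 M.
CuCl(s) ⇌ Cu^+(aq) + Cl^-(aq)
With molar solubility s: [Cu^+] = s, [Cl^-] = s.
Ksp = [Cu^+][Cl^-]
Ksp = s^2
With s = 3.43 × 10^-4: Ksp = 1.2 × 10^-7

1.2 × 10^-7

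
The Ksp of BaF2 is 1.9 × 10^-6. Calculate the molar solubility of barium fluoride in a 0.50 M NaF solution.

s = 7.6 × 10^-6 M

BaF2(s) <=> Ba^2+ + 2 F^-
Ksp = [Ba^2+][F^-]^2
If s mol/L dissolves here, [Ba^2+] = s, [F^-] = 0.50 + 2s ≈ 0.50 (since F^- from NaF dominates).
Ksp ≈ s × (0.50)^2
s = 7.6 x 10^-6 M
Check: 2s = 1.5 × 10^-5 ≪ 0.50, so the approximation is valid.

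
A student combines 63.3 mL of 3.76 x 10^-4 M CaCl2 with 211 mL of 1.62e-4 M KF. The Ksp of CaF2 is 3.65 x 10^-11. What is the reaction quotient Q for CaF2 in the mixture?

Q = 1.35e-12

Total volume = 63.3 + 211 = 274.3 mL.
[Ca^2+] = 3.76 x 10^-4 × (63.3/274.3) = 8.677 x 10^-5 M
[F^-] = 1.62 x 10^-4 × (211/274.3) = 1.246 × 10^-4 M
CaF2(s) ⇌ Ca^2+ + 2 F^-, so Q = [Ca^2+][F^-]^2
Q = (8.677 × 10^-5)(1.246 x 10^-4)^2 = 1.35 x 10^-12
Q < Ksp, so no precipitate of CaF2 forms.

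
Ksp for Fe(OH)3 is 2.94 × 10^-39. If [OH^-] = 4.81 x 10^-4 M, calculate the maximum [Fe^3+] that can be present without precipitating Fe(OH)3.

Fe(OH)3(s) ⇌ Fe^3+(aq) + 3 OH^-(aq)
Ksp = [Fe^3+][OH^-]^3
Precipitation begins when Q = Ksp. With [OH^-] = 4.81 x 10^-4 M:
2.94 × 10^-39 = (4.81 x 10^-4)^3 × [Fe^3+]
[Fe^3+] = (2.94 × 10^-39 / 1.113 × 10^-10) = 2.64 x 10^-29 M

[Fe^3+] = 2.64 × 10^-29 M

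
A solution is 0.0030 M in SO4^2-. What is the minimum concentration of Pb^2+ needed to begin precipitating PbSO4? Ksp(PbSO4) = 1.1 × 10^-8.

[Pb^2+] = 3.7e-6 M

PbSO4(s) <=> Pb^2+(aq) + SO4^2-(aq)
Ksp = [Pb^2+][SO4^2-]
Precipitation begins when Q = Ksp. With [SO4^2-] = 0.0030 M:
1.1 × 10^-8 = (0.0030) × [Pb^2+]
[Pb^2+] = (1.1 × 10^-8 / 3.0 × 10^-3) = 3.7 x 10^-6 M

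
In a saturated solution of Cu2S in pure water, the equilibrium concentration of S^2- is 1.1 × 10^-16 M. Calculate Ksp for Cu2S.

Cu2S(s) ⇌ 2 Cu^+ + S^2-
Stoichiometry gives [Cu^+] = (2/1)[S^2-] = 2.20 x 10^-16 M.
Ksp = [Cu^+]^2[S^2-]
Ksp = (2.20 x 10^-16)^2 × 1.1 × 10^-16 = 5.3 x 10^-48

5.3 × 10^-48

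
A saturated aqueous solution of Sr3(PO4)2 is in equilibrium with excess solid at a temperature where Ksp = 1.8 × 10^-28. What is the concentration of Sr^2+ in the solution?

Sr3(PO4)2(s) ⇌ 3 Sr^2+(aq) + 2 PO4^3-(aq)
Ksp = [Sr^2+]^3[PO4^3-]^2
For each mole of Sr3(PO4)2 that dissolves: [Sr^2+] = 3s, [PO4^3-] = 2s.
So Ksp = (3s)^3 × (2s)^2 = 108s^5
s^5 = 1.8 × 10^-28 / 108, so s = 1.11 × 10^-6 M
[Sr^2+] = 3s = 3.3 × 10^-6 M

3.3e-6 M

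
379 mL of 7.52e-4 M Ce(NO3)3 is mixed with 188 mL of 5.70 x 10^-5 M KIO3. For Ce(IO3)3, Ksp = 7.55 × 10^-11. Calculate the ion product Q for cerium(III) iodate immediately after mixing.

Total volume = 379 + 188 = 567 mL.
[Ce^3+] = 7.52 x 10^-4 × (379/567) = 5.027 × 10^-4 M
[IO3^-] = 5.70 × 10^-5 × (188/567) = 1.890 × 10^-5 M
Ce(IO3)3(s) ⇌ Ce^3+(aq) + 3 IO3^-(aq), so Q = [Ce^3+][IO3^-]^3
Q = (5.027 x 10^-4)(1.890 × 10^-5)^3 = 3.39 × 10^-18
Q < Ksp, so no precipitate of Ce(IO3)3 forms.

Q ≈ 3.39 × 10^-18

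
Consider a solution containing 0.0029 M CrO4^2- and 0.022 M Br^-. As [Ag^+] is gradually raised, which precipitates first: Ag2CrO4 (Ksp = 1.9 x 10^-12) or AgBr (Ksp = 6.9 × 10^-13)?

Each salt begins to precipitate when Q = Ksp, i.e. when [Ag^+] reaches its threshold.
For Ag2CrO4: 1.9 x 10^-12 = 0.0029 × [Ag^+]^2  ⇒  [Ag^+] = 2.6 x 10^-5 M.
For AgBr: 6.9 × 10^-13 = 0.022 × [Ag^+]  ⇒  [Ag^+] = 3.1 × 10^-11 M.
The salt with the lower threshold [Ag^+] precipitates first: AgBr.

AgBr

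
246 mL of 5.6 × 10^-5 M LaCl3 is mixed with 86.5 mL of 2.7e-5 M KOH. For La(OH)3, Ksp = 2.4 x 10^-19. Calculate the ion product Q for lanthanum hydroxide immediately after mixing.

Total volume = 246 + 86.5 = 332.5 mL.
[La^3+] = 5.6 × 10^-5 × (246/332.5) = 4.14 × 10^-5 M
[OH^-] = 2.7 × 10^-5 × (86.5/332.5) = 7.02 × 10^-6 M
La(OH)3(s) <=> La^3+(aq) + 3 OH^-(aq), so Q = [La^3+][OH^-]^3
Q = (4.14 × 10^-5)(7.02 × 10^-6)^3 = 1.4 × 10^-20
Q < Ksp, so no precipitate of La(OH)3 forms.

1.4 x 10^-20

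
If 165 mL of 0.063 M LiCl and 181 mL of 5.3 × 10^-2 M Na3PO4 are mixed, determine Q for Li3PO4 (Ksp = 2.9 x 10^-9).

Q = 7.5 × 10^-7

Total volume = 165 + 181 = 346 mL.
[Li^+] = 6.3 × 10^-2 × (165/346) = 3.00 × 10^-2 M
[PO4^3-] = 5.3 × 10^-2 × (181/346) = 2.77 × 10^-2 M
Li3PO4(s) ⇌ 3 Li^+ + PO4^3-, so Q = [Li^+]^3[PO4^3-]
Q = (3.00 × 10^-2)^3(2.77 × 10^-2) = 7.5 x 10^-7
Q > Ksp, so Li3PO4 will precipitate.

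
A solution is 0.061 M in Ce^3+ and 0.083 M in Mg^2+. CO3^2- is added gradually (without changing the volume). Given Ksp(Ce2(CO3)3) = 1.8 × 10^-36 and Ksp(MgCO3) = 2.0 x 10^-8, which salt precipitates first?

Ce2(CO3)3

Precipitation of each salt starts when its ion product equals its Ksp.
For Ce2(CO3)3: 1.8 × 10^-36 = (0.061)^2 × [CO3^2-]^3  ⇒  [CO3^2-] = 7.9 × 10^-12 M.
For MgCO3: 2.0 x 10^-8 = 0.083 × [CO3^2-]  ⇒  [CO3^2-] = 2.4 × 10^-7 M.
The salt with the lower threshold [CO3^2-] precipitates first: Ce2(CO3)3.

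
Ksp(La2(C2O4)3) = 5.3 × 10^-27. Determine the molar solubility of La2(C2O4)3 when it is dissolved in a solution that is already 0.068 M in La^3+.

La2(C2O4)3(s) ⇌ 2 La^3+(aq) + 3 C2O4^2-(aq)
Ksp = [La^3+]^2[C2O4^2-]^3
Let s = moles of La2(C2O4)3 that dissolve per litre. [La^3+] = 0.068 + 2s ≈ 0.068, [C2O4^2-] = 3s (since the La^3+ already present dominates).
Ksp ≈ (0.068)^2 × (3s)^3
s = 3.5 × 10^-9 M
Check: 2s = 7.0 x 10^-9 ≪ 0.068, so the approximation is valid.

s = 3.5 x 10^-9 M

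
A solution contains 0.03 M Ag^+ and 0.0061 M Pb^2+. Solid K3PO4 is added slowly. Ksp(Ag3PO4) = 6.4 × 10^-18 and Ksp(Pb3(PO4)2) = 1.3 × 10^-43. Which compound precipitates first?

Pb3(PO4)2

Precipitation of each salt starts when its ion product equals its Ksp.
For Ag3PO4: 6.4 × 10^-18 = (0.03)^3 × [PO4^3-]  ⇒  [PO4^3-] = 2.4 × 10^-13 M.
For Pb3(PO4)2: 1.3 × 10^-43 = (0.0061)^3 × [PO4^3-]^2  ⇒  [PO4^3-] = 7.6 × 10^-19 M.
The salt with the lower threshold [PO4^3-] precipitates first: Pb3(PO4)2.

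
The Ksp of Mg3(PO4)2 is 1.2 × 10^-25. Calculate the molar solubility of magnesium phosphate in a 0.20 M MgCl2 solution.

s ≈ 1.9 × 10^-12 M

Mg3(PO4)2(s) ⇌ 3 Mg^2+ + 2 PO4^3-
Ksp = [Mg^2+]^3[PO4^3-]^2
Let s be the molar solubility in this solution. [Mg^2+] = 0.20 + 3s ≈ 0.20, [PO4^3-] = 2s (since Mg^2+ from MgCl2 dominates).
Ksp ≈ (0.20)^3 × (2s)^2
s = 1.9 × 10^-12 M
Check: 3s = 5.8 x 10^-12 ≪ 0.20, so the approximation is valid.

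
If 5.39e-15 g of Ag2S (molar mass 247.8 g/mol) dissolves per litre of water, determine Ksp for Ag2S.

Ksp ≈ 4.12 × 10^-50

Molar solubility s = (5.39 × 10^-15 g/L) / (247.8 g/mol) = 2.175 × 10^-17 M.
Ag2S(s) ⇌ 2 Ag^+(aq) + S^2-(aq)
With molar solubility s: [Ag^+] = 2s, [S^2-] = s.
Ksp = [Ag^+]^2[S^2-]
Ksp = (2s)^2s = 4s^3
With s = 2.175 x 10^-17: Ksp = 4.12 x 10^-50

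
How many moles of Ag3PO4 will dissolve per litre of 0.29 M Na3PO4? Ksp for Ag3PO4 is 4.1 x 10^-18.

Ag3PO4(s) ⇌ 3 Ag^+ + PO4^3-
Ksp = [Ag^+]^3[PO4^3-]
Let s = moles of Ag3PO4 that dissolve per litre. [Ag^+] = 3s, [PO4^3-] = 0.29 + s ≈ 0.29 (Ksp is small, so little additional dissolves).
Ksp ≈ (3s)^3 × 0.29
s = 8.1 × 10^-7 M
Check: s = 8.1 × 10^-7 ≪ 0.29, so the approximation is valid.

s ≈ 8.1 × 10^-7 M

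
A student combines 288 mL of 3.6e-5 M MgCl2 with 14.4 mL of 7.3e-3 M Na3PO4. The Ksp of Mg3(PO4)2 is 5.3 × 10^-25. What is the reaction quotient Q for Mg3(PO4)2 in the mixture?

4.9e-21

Total volume = 288 + 14.4 = 302.4 mL.
[Mg^2+] = 3.6 × 10^-5 × (288/302.4) = 3.43 x 10^-5 M
[PO4^3-] = 7.3 × 10^-3 × (14.4/302.4) = 3.48 × 10^-4 M
Mg3(PO4)2(s) ⇌ 3 Mg^2+(aq) + 2 PO4^3-(aq), so Q = [Mg^2+]^3[PO4^3-]^2
Q = (3.43 × 10^-5)^3(3.48 × 10^-4)^2 = 4.9 × 10^-21
Q > Ksp, so Mg3(PO4)2 will precipitate.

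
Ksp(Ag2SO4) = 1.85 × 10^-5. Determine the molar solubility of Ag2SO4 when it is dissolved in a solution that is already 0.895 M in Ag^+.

s = 2.31 × 10^-5 M

Ag2SO4(s) ⇌ 2 Ag^+(aq) + SO4^2-(aq)
Ksp = [Ag^+]^2[SO4^2-]
Let s be the molar solubility in this solution. [Ag^+] = 0.895 + 2s ≈ 0.895, [SO4^2-] = s (Ksp is small, so little additional dissolves).
Ksp ≈ (0.895)^2 × s
s = 2.31 × 10^-5 M
Check: 2s = 4.6 × 10^-5 ≪ 0.895, so the approximation is valid.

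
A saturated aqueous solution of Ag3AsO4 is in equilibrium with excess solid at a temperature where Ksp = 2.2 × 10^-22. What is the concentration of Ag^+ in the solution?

Ag3AsO4(s) ⇌ 3 Ag^+ + AsO4^3-
Ksp = [Ag^+]^3[AsO4^3-]
For each mole of Ag3AsO4 that dissolves: [Ag^+] = 3s, [AsO4^3-] = s.
So Ksp = (3s)^3 × s = 27s^4
s^4 = 2.2 × 10^-22 / 27, so s = 1.69 × 10^-6 M
[Ag^+] = 3s = 5.1 x 10^-6 M

5.1e-6 M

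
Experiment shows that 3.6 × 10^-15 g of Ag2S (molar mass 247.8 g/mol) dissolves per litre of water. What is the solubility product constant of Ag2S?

Ksp = 1.2 × 10^-50

Molar solubility s = (3.6 x 10^-15 g/L) / (247.8 g/mol) = 1.45 x 10^-17 M.
Ag2S(s) ⇌ 2 Ag^+(aq) + S^2-(aq)
If s mol/L of Ag2S dissolves, [Ag^+] = 2s and [S^2-] = s.
Ksp = [Ag^+]^2[S^2-]
Substituting: Ksp = (2s)^2s = 4s^3
Ksp = 4 × (1.45 × 10^-17)^3 = 1.2 × 10^-50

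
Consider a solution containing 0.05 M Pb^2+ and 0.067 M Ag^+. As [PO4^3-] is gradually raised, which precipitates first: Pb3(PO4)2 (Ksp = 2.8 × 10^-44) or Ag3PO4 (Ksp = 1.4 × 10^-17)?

Precipitation of each salt starts when its ion product equals its Ksp.
For Pb3(PO4)2: 2.8 × 10^-44 = (0.05)^3 × [PO4^3-]^2  ⇒  [PO4^3-] = 1.5 × 10^-20 M.
For Ag3PO4: 1.4 × 10^-17 = (0.067)^3 × [PO4^3-]  ⇒  [PO4^3-] = 4.7 x 10^-14 M.
The salt with the lower threshold [PO4^3-] precipitates first: Pb3(PO4)2.

Pb3(PO4)2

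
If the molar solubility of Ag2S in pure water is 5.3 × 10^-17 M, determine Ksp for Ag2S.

Ag2S(s) ⇌ 2 Ag^+(aq) + S^2-(aq)
If s mol/L of Ag2S dissolves, [Ag^+] = 2s and [S^2-] = s.
Ksp = [Ag^+]^2[S^2-]
Substituting: Ksp = (2s)^2s = 4s^3
With s = 5.3 x 10^-17: Ksp = 6.0 × 10^-49

Ksp ≈ 6.0 × 10^-49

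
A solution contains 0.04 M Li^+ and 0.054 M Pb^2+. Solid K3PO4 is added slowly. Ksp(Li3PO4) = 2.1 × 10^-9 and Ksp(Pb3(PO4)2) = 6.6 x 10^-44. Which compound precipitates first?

Pb3(PO4)2

Precipitation of each salt starts when its ion product equals its Ksp.
For Li3PO4: 2.1 × 10^-9 = (0.04)^3 × [PO4^3-]  ⇒  [PO4^3-] = 3.3 × 10^-5 M.
For Pb3(PO4)2: 6.6 x 10^-44 = (0.054)^3 × [PO4^3-]^2  ⇒  [PO4^3-] = 2.0 × 10^-20 M.
The salt with the lower threshold [PO4^3-] precipitates first: Pb3(PO4)2.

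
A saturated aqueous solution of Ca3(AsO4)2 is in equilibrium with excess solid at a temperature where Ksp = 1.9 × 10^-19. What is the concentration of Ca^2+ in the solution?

Ca3(AsO4)2(s) <=> 3 Ca^2+ + 2 AsO4^3-
Ksp = [Ca^2+]^3[AsO4^3-]^2
With molar solubility s: [Ca^2+] = 3s, [AsO4^3-] = 2s.
Substituting: Ksp = (3s)^3(2s)^2 = 108s^5
s^5 = 1.9 × 10^-19 / 108, so s = 7.06 × 10^-5 M
[Ca^2+] = 3s = 2.1 × 10^-4 M

2.1 × 10^-4 M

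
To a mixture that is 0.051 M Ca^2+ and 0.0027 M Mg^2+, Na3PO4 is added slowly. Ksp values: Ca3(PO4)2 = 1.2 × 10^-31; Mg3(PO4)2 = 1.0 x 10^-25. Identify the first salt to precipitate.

Precipitation of each salt starts when its ion product equals its Ksp.
For Ca3(PO4)2: 1.2 × 10^-31 = (0.051)^3 × [PO4^3-]^2  ⇒  [PO4^3-] = 3.0 x 10^-14 M.
For Mg3(PO4)2: 1.0 x 10^-25 = (0.0027)^3 × [PO4^3-]^2  ⇒  [PO4^3-] = 2.3 × 10^-9 M.
The salt with the lower threshold [PO4^3-] precipitates first: Ca3(PO4)2.

Ca3(PO4)2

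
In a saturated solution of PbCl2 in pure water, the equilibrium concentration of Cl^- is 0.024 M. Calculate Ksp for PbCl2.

PbCl2(s) ⇌ Pb^2+(aq) + 2 Cl^-(aq)
Stoichiometry gives [Pb^2+] = (1/2)[Cl^-] = 1.20 × 10^-2 M.
Ksp = [Pb^2+][Cl^-]^2
Ksp = 1.20 × 10^-2 × (2.4 × 10^-2)^2 = 6.9 × 10^-6

Ksp = 6.9 x 10^-6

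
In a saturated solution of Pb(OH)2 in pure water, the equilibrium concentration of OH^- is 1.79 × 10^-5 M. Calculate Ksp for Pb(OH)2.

Ksp ≈ 2.87e-15

Pb(OH)2(s) <=> Pb^2+(aq) + 2 OH^-(aq)
Stoichiometry gives [Pb^2+] = (1/2)[OH^-] = 8.950 × 10^-6 M.
Ksp = [Pb^2+][OH^-]^2
Ksp = 8.950 x 10^-6 × (1.79 x 10^-5)^2 = 2.87 × 10^-15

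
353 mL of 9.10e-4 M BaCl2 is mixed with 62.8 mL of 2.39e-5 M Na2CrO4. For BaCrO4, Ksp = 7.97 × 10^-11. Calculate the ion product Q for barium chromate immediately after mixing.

Total volume = 353 + 62.8 = 415.8 mL.
[Ba^2+] = 9.10 x 10^-4 × (353/415.8) = 7.726 × 10^-4 M
[CrO4^2-] = 2.39 × 10^-5 × (62.8/415.8) = 3.610 x 10^-6 M
BaCrO4(s) ⇌ Ba^2+(aq) + CrO4^2-(aq), so Q = [Ba^2+][CrO4^2-]
Q = (7.726 x 10^-4)(3.610 × 10^-6) = 2.79 × 10^-9
Q > Ksp, so BaCrO4 will precipitate.

Q ≈ 2.79 x 10^-9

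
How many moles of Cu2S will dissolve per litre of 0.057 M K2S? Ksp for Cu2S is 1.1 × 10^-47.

Cu2S(s) ⇌ 2 Cu^+ + S^2-
Ksp = [Cu^+]^2[S^2-]
Let s be the molar solubility in this solution. [Cu^+] = 2s, [S^2-] = 0.057 + s ≈ 0.057 (Ksp is small, so little additional dissolves).
Ksp ≈ (2s)^2 × 0.057
s = 6.9 × 10^-24 M
Check: s = 6.9 × 10^-24 ≪ 0.057, so the approximation is valid.

s = 6.9 x 10^-24 M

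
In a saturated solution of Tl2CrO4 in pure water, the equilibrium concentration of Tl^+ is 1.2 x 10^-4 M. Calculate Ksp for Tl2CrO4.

Tl2CrO4(s) ⇌ 2 Tl^+ + CrO4^2-
Stoichiometry gives [CrO4^2-] = (1/2)[Tl^+] = 6.00 x 10^-5 M.
Ksp = [Tl^+]^2[CrO4^2-]
Ksp = (1.2 × 10^-4)^2 × 6.00 × 10^-5 = 8.6 × 10^-13

8.6e-13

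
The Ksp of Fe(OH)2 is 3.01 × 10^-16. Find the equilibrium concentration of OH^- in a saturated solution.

Fe(OH)2(s) ⇌ Fe^2+ + 2 OH^-
Ksp = [Fe^2+][OH^-]^2
If s mol/L of Fe(OH)2 dissolves, [Fe^2+] = s and [OH^-] = 2s.
Substituting: Ksp = s(2s)^2 = 4s^3
s^3 = 3.01 × 10^-16 / 4, so s = 4.222 x 10^-6 M
[OH^-] = 2s = 8.44 × 10^-6 M

[OH^-] ≈ 8.44 × 10^-6 M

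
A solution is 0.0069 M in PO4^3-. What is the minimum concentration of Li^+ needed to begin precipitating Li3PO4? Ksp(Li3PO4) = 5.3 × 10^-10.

Li3PO4(s) <=> 3 Li^+(aq) + PO4^3-(aq)
Ksp = [Li^+]^3[PO4^3-]
Precipitation begins when Q = Ksp. With [PO4^3-] = 0.0069 M:
5.3 × 10^-10 = (0.0069) × [Li^+]^3
[Li^+] = (5.3 × 10^-10 / 6.9 × 10^-3)^(1/3) = 4.3 × 10^-3 M

4.3 × 10^-3 M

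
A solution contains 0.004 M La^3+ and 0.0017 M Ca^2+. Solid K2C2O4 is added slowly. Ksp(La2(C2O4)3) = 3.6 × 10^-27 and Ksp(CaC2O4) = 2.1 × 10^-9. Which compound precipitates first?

La2(C2O4)3

Precipitation of each salt starts when its ion product equals its Ksp.
For La2(C2O4)3: 3.6 × 10^-27 = (0.004)^2 × [C2O4^2-]^3  ⇒  [C2O4^2-] = 6.1 × 10^-8 M.
For CaC2O4: 2.1 × 10^-9 = 0.0017 × [C2O4^2-]  ⇒  [C2O4^2-] = 1.2 × 10^-6 M.
The salt with the lower threshold [C2O4^2-] precipitates first: La2(C2O4)3.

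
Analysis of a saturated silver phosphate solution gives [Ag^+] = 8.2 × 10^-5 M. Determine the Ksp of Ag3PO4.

Ksp = 1.5 × 10^-17

Ag3PO4(s) <=> 3 Ag^+ + PO4^3-
Stoichiometry gives [PO4^3-] = (1/3)[Ag^+] = 2.73 × 10^-5 M.
Ksp = [Ag^+]^3[PO4^3-]
Ksp = (8.2 x 10^-5)^3 × 2.73 x 10^-5 = 1.5 × 10^-17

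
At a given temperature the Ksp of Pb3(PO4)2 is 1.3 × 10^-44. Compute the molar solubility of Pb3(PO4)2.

s ≈ 6.5 × 10^-10 M

Pb3(PO4)2(s) ⇌ 3 Pb^2+ + 2 PO4^3-
Ksp = [Pb^2+]^3[PO4^3-]^2
For each mole of Pb3(PO4)2 that dissolves: [Pb^2+] = 3s, [PO4^3-] = 2s.
Ksp = (3s)^3(2s)^2 = 108s^5
s = (1.3 × 10^-44 / 108)^(1/5) = 6.5 × 10^-10 M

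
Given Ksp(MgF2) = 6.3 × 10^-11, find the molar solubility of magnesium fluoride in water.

MgF2(s) ⇌ Mg^2+(aq) + 2 F^-(aq)
Ksp = [Mg^2+][F^-]^2
For each mole of MgF2 that dissolves: [Mg^2+] = s, [F^-] = 2s.
So Ksp = s × (2s)^2 = 4s^3
s = (6.3 × 10^-11 / 4)^(1/3) = 2.5 × 10^-4 M

s ≈ 2.5 × 10^-4 M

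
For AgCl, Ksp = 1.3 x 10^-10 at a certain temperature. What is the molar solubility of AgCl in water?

s ≈ 1.1 × 10^-5 M

AgCl(s) <=> Ag^+ + Cl^-
Ksp = [Ag^+][Cl^-]
For each mole of AgCl that dissolves: [Ag^+] = s, [Cl^-] = s.
Ksp = (s)(s) = s^2
s = (1.3 x 10^-10)^(1/2) = 1.1 × 10^-5 M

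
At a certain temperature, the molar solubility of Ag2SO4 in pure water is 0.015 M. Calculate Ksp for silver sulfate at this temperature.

Ksp ≈ 1.4 × 10^-5

Ag2SO4(s) <=> 2 Ag^+ + SO4^2-
For each mole of Ag2SO4 that dissolves: [Ag^+] = 2s, [SO4^2-] = s.
Ksp = [Ag^+]^2[SO4^2-]
Ksp = (2s)^2s = 4s^3
Ksp = 4 × (1.5 x 10^-2)^3 = 1.4 x 10^-5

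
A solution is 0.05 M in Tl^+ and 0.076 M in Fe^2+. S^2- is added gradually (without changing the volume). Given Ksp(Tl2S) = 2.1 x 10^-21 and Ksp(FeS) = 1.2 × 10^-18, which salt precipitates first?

Tl2S

Precipitation of each salt starts when its ion product equals its Ksp.
For Tl2S: 2.1 x 10^-21 = (0.05)^2 × [S^2-]  ⇒  [S^2-] = 8.4 x 10^-19 M.
For FeS: 1.2 × 10^-18 = 0.076 × [S^2-]  ⇒  [S^2-] = 1.6 × 10^-17 M.
The salt with the lower threshold [S^2-] precipitates first: Tl2S.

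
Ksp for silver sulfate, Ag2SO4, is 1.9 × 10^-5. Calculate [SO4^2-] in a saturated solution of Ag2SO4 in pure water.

[SO4^2-] = 1.7e-2 M

Ag2SO4(s) ⇌ 2 Ag^+(aq) + SO4^2-(aq)
Ksp = [Ag^+]^2[SO4^2-]
For each mole of Ag2SO4 that dissolves: [Ag^+] = 2s, [SO4^2-] = s.
So Ksp = (2s)^2 × s = 4s^3
s^3 = 1.9 × 10^-5 / 4, so s = 1.68 × 10^-2 M
[SO4^2-] = s = 1.7 x 10^-2 M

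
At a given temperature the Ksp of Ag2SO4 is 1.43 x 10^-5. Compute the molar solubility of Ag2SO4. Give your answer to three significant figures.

s ≈ 0.0153 M

Ag2SO4(s) ⇌ 2 Ag^+ + SO4^2-
Ksp = [Ag^+]^2[SO4^2-]
If s mol/L of Ag2SO4 dissolves, [Ag^+] = 2s and [SO4^2-] = s.
Ksp = (2s)^2s = 4s^3
s^3 = 1.43 x 10^-5 / 4, so s = 1.53 x 10^-2 M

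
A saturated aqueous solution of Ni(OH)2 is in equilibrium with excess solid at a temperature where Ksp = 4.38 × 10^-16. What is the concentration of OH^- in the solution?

Ni(OH)2(s) ⇌ Ni^2+ + 2 OH^-
Ksp = [Ni^2+][OH^-]^2
If s mol/L of Ni(OH)2 dissolves, [Ni^2+] = s and [OH^-] = 2s.
Substituting: Ksp = s(2s)^2 = 4s^3
s = (4.38 × 10^-16 / 4)^(1/3) = 4.784 x 10^-6 M
[OH^-] = 2s = 9.57 × 10^-6 M

[OH^-] = 9.57 × 10^-6 M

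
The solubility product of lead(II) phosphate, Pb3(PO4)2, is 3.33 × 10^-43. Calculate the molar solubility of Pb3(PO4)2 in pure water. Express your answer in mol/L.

Pb3(PO4)2(s) ⇌ 3 Pb^2+(aq) + 2 PO4^3-(aq)
Ksp = [Pb^2+]^3[PO4^3-]^2
Let s = molar solubility. Then [Pb^2+] = 3s and [PO4^3-] = 2s.
Substituting: Ksp = (3s)^3(2s)^2 = 108s^5
Solving, s = (3.33 × 10^-43/108)^(1/5) = 1.25 x 10^-9 M

s ≈ 1.25 x 10^-9 M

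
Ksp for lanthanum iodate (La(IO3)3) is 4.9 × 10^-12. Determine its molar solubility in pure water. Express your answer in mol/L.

La(IO3)3(s) ⇌ La^3+ + 3 IO3^-
Ksp = [La^3+][IO3^-]^3
If s mol/L of La(IO3)3 dissolves, [La^3+] = s and [IO3^-] = 3s.
Ksp = s(3s)^3 = 27s^4
s = (4.9 × 10^-12 / 27)^(1/4) = 6.5 × 10^-4 M

s ≈ 6.5e-4 M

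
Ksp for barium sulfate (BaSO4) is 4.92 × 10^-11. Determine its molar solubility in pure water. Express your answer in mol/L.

BaSO4(s) <=> Ba^2+ + SO4^2-
Ksp = [Ba^2+][SO4^2-]
For each mole of BaSO4 that dissolves: [Ba^2+] = s, [SO4^2-] = s.
Ksp = s^2
s = (4.92 × 10^-11)^(1/2) = 7.01 × 10^-6 M

7.01 x 10^-6 M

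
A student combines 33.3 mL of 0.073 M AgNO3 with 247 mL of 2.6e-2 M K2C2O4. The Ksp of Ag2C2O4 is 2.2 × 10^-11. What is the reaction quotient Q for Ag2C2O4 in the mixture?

Q = 1.7 × 10^-6

Total volume = 33.3 + 247 = 280.3 mL.
[Ag^+] = 7.3 x 10^-2 × (33.3/280.3) = 8.67 × 10^-3 M
[C2O4^2-] = 2.6 x 10^-2 × (247/280.3) = 2.29 x 10^-2 M
Ag2C2O4(s) <=> 2 Ag^+(aq) + C2O4^2-(aq), so Q = [Ag^+]^2[C2O4^2-]
Q = (8.67 × 10^-3)^2(2.29 × 10^-2) = 1.7 × 10^-6
Q > Ksp, so Ag2C2O4 will precipitate.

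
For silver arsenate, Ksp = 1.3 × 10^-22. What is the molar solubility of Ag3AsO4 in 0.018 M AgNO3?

s ≈ 2.2 × 10^-17 M

Ag3AsO4(s) ⇌ 3 Ag^+ + AsO4^3-
Ksp = [Ag^+]^3[AsO4^3-]
Let s = moles of Ag3AsO4 that dissolve per litre. [Ag^+] = 0.018 + 3s ≈ 0.018, [AsO4^3-] = s (since Ag^+ from AgNO3 dominates).
Ksp ≈ (0.018)^3 × s
s = 2.2 x 10^-17 M
Check: 3s = 6.7 x 10^-17 ≪ 0.018, so the approximation is valid.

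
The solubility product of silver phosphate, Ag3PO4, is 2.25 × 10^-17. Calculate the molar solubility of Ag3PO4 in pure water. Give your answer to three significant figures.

Ag3PO4(s) <=> 3 Ag^+(aq) + PO4^3-(aq)
Ksp = [Ag^+]^3[PO4^3-]
For each mole of Ag3PO4 that dissolves: [Ag^+] = 3s, [PO4^3-] = s.
Ksp = (3s)^3s = 27s^4
Solving, s = (2.25 × 10^-17/27)^(1/4) = 3.02 x 10^-5 M

s = 3.02 × 10^-5 M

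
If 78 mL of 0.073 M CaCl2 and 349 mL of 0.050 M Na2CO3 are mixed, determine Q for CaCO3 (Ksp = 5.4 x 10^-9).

Q = 5.4 x 10^-4

Total volume = 78 + 349 = 427 mL.
[Ca^2+] = 7.3 × 10^-2 × (78/427) = 1.33 × 10^-2 M
[CO3^2-] = 5.0 x 10^-2 × (349/427) = 4.09 x 10^-2 M
CaCO3(s) ⇌ Ca^2+ + CO3^2-, so Q = [Ca^2+][CO3^2-]
Q = (1.33 × 10^-2)(4.09 x 10^-2) = 5.4 x 10^-4
Q > Ksp, so CaCO3 will precipitate.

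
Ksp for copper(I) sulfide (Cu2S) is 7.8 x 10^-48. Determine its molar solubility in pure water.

s ≈ 1.2 × 10^-16 M

Cu2S(s) ⇌ 2 Cu^+ + S^2-
Ksp = [Cu^+]^2[S^2-]
If s mol/L of Cu2S dissolves, [Cu^+] = 2s and [S^2-] = s.
Ksp = (2s)^2s = 4s^3
Solving, s = (7.8 x 10^-48/4)^(1/3) = 1.2 x 10^-16 M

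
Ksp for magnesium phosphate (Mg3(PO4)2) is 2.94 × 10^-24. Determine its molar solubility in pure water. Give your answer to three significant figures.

Mg3(PO4)2(s) <=> 3 Mg^2+(aq) + 2 PO4^3-(aq)
Ksp = [Mg^2+]^3[PO4^3-]^2
For each mole of Mg3(PO4)2 that dissolves: [Mg^2+] = 3s, [PO4^3-] = 2s.
Substituting: Ksp = (3s)^3(2s)^2 = 108s^5
s^5 = 2.94 × 10^-24 / 108, so s = 7.71 × 10^-6 M

s = 7.71e-6 M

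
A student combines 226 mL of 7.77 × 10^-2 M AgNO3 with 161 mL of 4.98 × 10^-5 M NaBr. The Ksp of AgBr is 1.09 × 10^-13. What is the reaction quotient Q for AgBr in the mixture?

Total volume = 226 + 161 = 387 mL.
[Ag^+] = 7.77 x 10^-2 × (226/387) = 4.538 × 10^-2 M
[Br^-] = 4.98 x 10^-5 × (161/387) = 2.072 × 10^-5 M
AgBr(s) <=> Ag^+(aq) + Br^-(aq), so Q = [Ag^+][Br^-]
Q = (4.538 x 10^-2)(2.072 × 10^-5) = 9.40 x 10^-7
Q > Ksp, so AgBr will precipitate.

9.40e-7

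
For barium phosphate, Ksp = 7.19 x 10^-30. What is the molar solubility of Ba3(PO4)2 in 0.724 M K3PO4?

s ≈ 7.98 x 10^-11 M

Ba3(PO4)2(s) ⇌ 3 Ba^2+ + 2 PO4^3-
Ksp = [Ba^2+]^3[PO4^3-]^2
Let s be the molar solubility in this solution. [Ba^2+] = 3s, [PO4^3-] = 0.724 + 2s ≈ 0.724 (Ksp is small, so little additional dissolves).
Ksp ≈ (3s)^3 × (0.724)^2
s = 7.98 × 10^-11 M
Check: 2s = 1.6 × 10^-10 ≪ 0.724, so the approximation is valid.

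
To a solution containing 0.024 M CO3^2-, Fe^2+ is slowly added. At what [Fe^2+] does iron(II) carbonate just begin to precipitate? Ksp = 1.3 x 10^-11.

FeCO3(s) <=> Fe^2+ + CO3^2-
Ksp = [Fe^2+][CO3^2-]
Precipitation begins when Q = Ksp. With [CO3^2-] = 0.024 M:
1.3 x 10^-11 = (0.024) × [Fe^2+]
[Fe^2+] = (1.3 x 10^-11 / 2.4 × 10^-2) = 5.4 x 10^-10 M

[Fe^2+] ≈ 5.4 × 10^-10 M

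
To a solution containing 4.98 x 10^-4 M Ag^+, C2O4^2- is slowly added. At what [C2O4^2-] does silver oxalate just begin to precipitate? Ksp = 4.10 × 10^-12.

Ag2C2O4(s) ⇌ 2 Ag^+(aq) + C2O4^2-(aq)
Ksp = [Ag^+]^2[C2O4^2-]
Precipitation begins when Q = Ksp. With [Ag^+] = 4.98 x 10^-4 M:
4.10 × 10^-12 = (4.98 x 10^-4)^2 × [C2O4^2-]
[C2O4^2-] = (4.10 × 10^-12 / 2.480 × 10^-7) = 1.65 × 10^-5 M

[C2O4^2-] = 1.65 × 10^-5 M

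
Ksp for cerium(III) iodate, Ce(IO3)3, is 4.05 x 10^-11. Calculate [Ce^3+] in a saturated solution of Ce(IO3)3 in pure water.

Ce(IO3)3(s) ⇌ Ce^3+(aq) + 3 IO3^-(aq)
Ksp = [Ce^3+][IO3^-]^3
For each mole of Ce(IO3)3 that dissolves: [Ce^3+] = s, [IO3^-] = 3s.
Ksp = s(3s)^3 = 27s^4
s^4 = 4.05 x 10^-11 / 27, so s = 1.107 × 10^-3 M
[Ce^3+] = s = 1.11 x 10^-3 M

[Ce^3+] ≈ 1.11 x 10^-3 M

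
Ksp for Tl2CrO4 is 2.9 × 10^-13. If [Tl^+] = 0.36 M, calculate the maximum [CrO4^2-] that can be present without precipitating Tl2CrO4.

Tl2CrO4(s) <=> 2 Tl^+(aq) + CrO4^2-(aq)
Ksp = [Tl^+]^2[CrO4^2-]
Precipitation begins when Q = Ksp. With [Tl^+] = 0.36 M:
2.9 × 10^-13 = (0.36)^2 × [CrO4^2-]
[CrO4^2-] = (2.9 × 10^-13 / 1.30 x 10^-1) = 2.2 × 10^-12 M

[CrO4^2-] ≈ 2.2 × 10^-12 M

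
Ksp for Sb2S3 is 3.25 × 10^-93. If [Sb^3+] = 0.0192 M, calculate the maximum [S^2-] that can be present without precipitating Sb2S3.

[S^2-] ≈ 2.07e-30 M

Sb2S3(s) ⇌ 2 Sb^3+ + 3 S^2-
Ksp = [Sb^3+]^2[S^2-]^3
Precipitation begins when Q = Ksp. With [Sb^3+] = 0.0192 M:
3.25 × 10^-93 = (0.0192)^2 × [S^2-]^3
[S^2-] = (3.25 × 10^-93 / 3.686 × 10^-4)^(1/3) = 2.07 × 10^-30 M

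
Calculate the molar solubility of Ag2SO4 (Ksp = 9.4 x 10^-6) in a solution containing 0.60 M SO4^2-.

Ag2SO4(s) ⇌ 2 Ag^+ + SO4^2-
Ksp = [Ag^+]^2[SO4^2-]
Let s be the molar solubility in this solution. [Ag^+] = 2s, [SO4^2-] = 0.60 + s ≈ 0.60 (since the SO4^2- already present dominates).
Ksp ≈ (2s)^2 × 0.60
s = 2.0 × 10^-3 M
Check: s = 2.0 x 10^-3 ≪ 0.60, so the approximation is valid.

s ≈ 2.0 × 10^-3 M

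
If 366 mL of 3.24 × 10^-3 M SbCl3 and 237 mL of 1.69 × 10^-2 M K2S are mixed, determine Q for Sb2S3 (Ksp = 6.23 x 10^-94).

Total volume = 366 + 237 = 603 mL.
[Sb^3+] = 3.24 x 10^-3 × (366/603) = 1.967 x 10^-3 M
[S^2-] = 1.69 × 10^-2 × (237/603) = 6.642 × 10^-3 M
Sb2S3(s) ⇌ 2 Sb^3+ + 3 S^2-, so Q = [Sb^3+]^2[S^2-]^3
Q = (1.967 x 10^-3)^2(6.642 × 10^-3)^3 = 1.13 × 10^-12
Q > Ksp, so Sb2S3 will precipitate.

1.13 × 10^-12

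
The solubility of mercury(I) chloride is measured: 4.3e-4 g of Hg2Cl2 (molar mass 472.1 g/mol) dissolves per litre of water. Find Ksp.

Molar solubility s = (4.3 × 10^-4 g/L) / (472.1 g/mol) = 9.11 x 10^-7 M.
Hg2Cl2(s) ⇌ Hg2^2+(aq) + 2 Cl^-(aq)
Let s = molar solubility. Then [Hg2^2+] = s and [Cl^-] = 2s.
Ksp = [Hg2^2+][Cl^-]^2
Substituting: Ksp = s(2s)^2 = 4s^3
Ksp = 4 × (9.11 x 10^-7)^3 = 3.0 x 10^-18

3.0e-18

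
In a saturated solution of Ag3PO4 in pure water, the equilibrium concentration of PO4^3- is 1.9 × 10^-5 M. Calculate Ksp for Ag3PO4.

Ksp = 3.5 × 10^-18

Ag3PO4(s) ⇌ 3 Ag^+(aq) + PO4^3-(aq)
Stoichiometry gives [Ag^+] = (3/1)[PO4^3-] = 5.70 × 10^-5 M.
Ksp = [Ag^+]^3[PO4^3-]
Ksp = (5.70 x 10^-5)^3 × 1.9 × 10^-5 = 3.5 × 10^-18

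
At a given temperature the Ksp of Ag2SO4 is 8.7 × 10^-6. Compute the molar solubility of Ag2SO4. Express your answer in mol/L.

s ≈ 0.013 M

Ag2SO4(s) <=> 2 Ag^+ + SO4^2-
Ksp = [Ag^+]^2[SO4^2-]
With molar solubility s: [Ag^+] = 2s, [SO4^2-] = s.
So Ksp = (2s)^2 × s = 4s^3
Solving, s = (8.7 × 10^-6/4)^(1/3) = 1.3 × 10^-2 M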